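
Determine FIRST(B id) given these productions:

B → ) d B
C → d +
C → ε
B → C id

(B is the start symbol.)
{ ')', 'd', 'id' }

FIRST sets of the non-terminals involved (from the grammar, by fixed-point iteration):
  FIRST(B) = { ')', 'd', 'id' }

To compute FIRST(B id), process the symbols left to right:
Symbol B is a non-terminal. Add FIRST(B) \ {ε} = { ')', 'd', 'id' }
B is not nullable (ε ∉ FIRST(B)), so stop here.
FIRST(B id) = { ')', 'd', 'id' }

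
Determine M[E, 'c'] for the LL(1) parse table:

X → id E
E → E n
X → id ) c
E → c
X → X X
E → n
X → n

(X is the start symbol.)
To find M[E, 'c'], we find productions for E where 'c' is in the predict set (PREDICT(N → α) = (FIRST(α) \ {ε}) ∪ (FOLLOW(N) if α ⇒* ε)).

Relevant sets:
  FIRST(E) = { 'c', 'n' }

E → E n: PREDICT = { 'c', 'n' }
  'c' is in predict set, so this production goes in M[E, 'c']
E → c: PREDICT = { 'c' }
  'c' is in predict set, so this production goes in M[E, 'c']
E → n: PREDICT = { 'n' }

M[E, 'c'] = E → E n, E → c  (a multiply-defined cell — the grammar is not LL(1))

Answer: E → E n, E → c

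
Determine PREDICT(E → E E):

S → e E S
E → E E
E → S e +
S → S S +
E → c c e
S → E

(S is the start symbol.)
PREDICT(E → E E) = (FIRST(RHS) \ {ε}) ∪ (FOLLOW(E) if ε ∈ FIRST(RHS), i.e. RHS ⇒* ε)
FIRST(E) = { 'c', 'e' }
FIRST(E E) = { 'c', 'e' }
ε ∉ FIRST(E E), so FOLLOW(E) is not added.
PREDICT(E → E E) = { 'c', 'e' }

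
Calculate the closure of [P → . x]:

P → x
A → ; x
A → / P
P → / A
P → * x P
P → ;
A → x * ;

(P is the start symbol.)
To compute CLOSURE, for each item [A → α.Bβ] where B is a non-terminal, add [B → .γ] for all productions B → γ; repeat for the newly added items until nothing changes.

Start with: [P → . x]
The dot precedes the terminal x, so nothing is added.

CLOSURE = { [P → . x] }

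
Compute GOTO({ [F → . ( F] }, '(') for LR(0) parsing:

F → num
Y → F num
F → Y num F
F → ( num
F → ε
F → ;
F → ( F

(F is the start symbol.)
{ [F → ( . F], [F → . ( F], [F → . ( num], [F → . ;], [F → . Y num F], [F → . num], [F → .], [Y → . F num] }

GOTO(I, '(') = CLOSURE({ [A → αX.β] : [A → α.Xβ] ∈ I, X = '(' })

Items with dot before '(', with the dot advanced:
  [F → . ( F] → [F → ( . F]
Closure of the advanced items:
  [F → ( . F] has the dot before F: add [F → . num], [F → . Y num F], [F → . ( num], [F → .], [F → . ;], [F → . ( F]
  [F → . Y num F] has the dot before Y: add [Y → . F num]

GOTO = { [F → ( . F], [F → . ( F], [F → . ( num], [F → . ;], [F → . Y num F], [F → . num], [F → .], [Y → . F num] }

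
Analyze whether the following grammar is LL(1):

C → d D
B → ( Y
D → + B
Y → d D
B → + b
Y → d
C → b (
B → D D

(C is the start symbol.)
No. Predict set conflict for B: { '+' }

Relevant sets:
  FIRST(D) = { '+' }

For C:
  PREDICT(C → d D) = { 'd' }
  PREDICT(C → b '(') = { 'b' }
For B:
  PREDICT(B → '(' Y) = { '(' }
  PREDICT(B → '+' b) = { '+' }
  PREDICT(B → D D) = { '+' }
For Y:
  PREDICT(Y → d D) = { 'd' }
  PREDICT(Y → d) = { 'd' }
D has a single production, so nothing to check there.

Conflict found: Predict set conflict for B: { '+' }
The grammar is NOT LL(1).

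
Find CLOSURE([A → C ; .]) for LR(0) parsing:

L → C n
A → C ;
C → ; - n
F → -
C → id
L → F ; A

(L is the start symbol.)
{ [A → C ; .] }

Start with: [A → C ; .]
The dot is at the end, so nothing is added.

CLOSURE = { [A → C ; .] }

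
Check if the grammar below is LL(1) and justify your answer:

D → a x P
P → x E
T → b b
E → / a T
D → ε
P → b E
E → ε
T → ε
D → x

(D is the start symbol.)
Relevant sets:
  FOLLOW(D) = { $ }
  FOLLOW(T) = { $ }
  FOLLOW(E) = { $ }

For D:
  PREDICT(D → a x P) = { 'a' }
  PREDICT(D → ε) = { $ }
  PREDICT(D → x) = { 'x' }
For P:
  PREDICT(P → x E) = { 'x' }
  PREDICT(P → b E) = { 'b' }
For T:
  PREDICT(T → b b) = { 'b' }
  PREDICT(T → ε) = { $ }
For E:
  PREDICT(E → '/' a T) = { '/' }
  PREDICT(E → ε) = { $ }

All predict sets are disjoint. The grammar IS LL(1).

Answer: Yes, the grammar is LL(1).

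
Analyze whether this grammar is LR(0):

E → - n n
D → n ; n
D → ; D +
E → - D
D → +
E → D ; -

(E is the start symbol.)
Yes, the grammar is LR(0)

A grammar is LR(0) if no state in the canonical LR(0) collection has:
  - both a shift item (dot before a terminal) and a complete item (shift-reduce conflict), or
  - two or more complete items (reduce-reduce conflict; the accept item [E' → E .] counts as a complete item here).

Augment with E' → E and build the canonical LR(0) collection (I0 = CLOSURE({[E' → . E]}), then GOTO on every symbol after a dot until no new states appear). It has 16 states:
  I0: { [D → . +], [D → . ; D +], [D → . n ; n], [E → . - D], [E → . - n n], [E → . D ; -], [E' → . E] }  — shift
  I1: { [D → + .] }  — reduce
  I2: { [D → . +], [D → . ; D +], [D → . n ; n], [E → - . D], [E → - . n n] }  — shift
  I3: { [D → . +], [D → . ; D +], [D → . n ; n], [D → ; . D +] }  — shift
  I4: { [E → D . ; -] }  — shift
  I5: { [E' → E .] }  — accept
  I6: { [D → n . ; n] }  — shift
  I7: { [D → n ; . n] }  — shift
  I8: { [D → n ; n .] }  — reduce
  I9: { [E → D ; . -] }  — shift
  I10: { [E → D ; - .] }  — reduce
  I11: { [D → ; D . +] }  — shift
  I12: { [D → ; D + .] }  — reduce
  I13: { [E → - D .] }  — reduce
  I14: { [D → n . ; n], [E → - n . n] }  — shift
  I15: { [E → - n n .] }  — reduce

Every state is either a pure shift/goto state or contains exactly one complete item and nothing to shift — no conflicts. The grammar is LR(0).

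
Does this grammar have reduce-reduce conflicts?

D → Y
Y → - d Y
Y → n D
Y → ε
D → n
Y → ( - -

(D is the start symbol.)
Yes — I5: [D → n .] vs [Y → .]

Augment with D' → D and build the canonical LR(0) collection (I0 = CLOSURE({[D' → . D]}), then GOTO on every symbol after a dot until no new states appear). It has 12 states:
  I0: { [D → . Y], [D → . n], [D' → . D], [Y → . ( - -], [Y → . - d Y], [Y → . n D], [Y → .] }  — shift, reduce
  I1: { [Y → ( . - -] }  — shift
  I2: { [Y → - . d Y] }  — shift
  I3: { [D' → D .] }  — accept
  I4: { [D → Y .] }  — reduce
  I5: { [D → . Y], [D → . n], [D → n .], [Y → . ( - -], [Y → . - d Y], [Y → . n D], [Y → .], [Y → n . D] }  — shift, 2 reduces
  I6: { [Y → n D .] }  — reduce
  I7: { [Y → - d . Y], [Y → . ( - -], [Y → . - d Y], [Y → . n D], [Y → .] }  — shift, reduce
  I8: { [Y → - d Y .] }  — reduce
  I9: { [D → . Y], [D → . n], [Y → . ( - -], [Y → . - d Y], [Y → . n D], [Y → .], [Y → n . D] }  — shift, reduce
  I10: { [Y → ( - . -] }  — shift
  I11: { [Y → ( - - .] }  — reduce

I5 contains complete items [D → n .], [Y → .] — reduce-reduce conflict.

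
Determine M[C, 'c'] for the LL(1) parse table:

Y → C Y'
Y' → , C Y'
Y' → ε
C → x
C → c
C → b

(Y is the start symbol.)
C → c

To find M[C, 'c'], we find productions for C where 'c' is in the predict set (PREDICT(N → α) = (FIRST(α) \ {ε}) ∪ (FOLLOW(N) if α ⇒* ε)).

C → x: PREDICT = { 'x' }
C → c: PREDICT = { 'c' }
  'c' is in predict set, so this production goes in M[C, 'c']
C → b: PREDICT = { 'b' }

M[C, 'c'] = C → c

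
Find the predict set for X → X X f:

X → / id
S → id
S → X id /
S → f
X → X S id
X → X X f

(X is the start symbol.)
PREDICT(X → X X f) = (FIRST(RHS) \ {ε}) ∪ (FOLLOW(X) if ε ∈ FIRST(RHS), i.e. RHS ⇒* ε)
FIRST(X) = { '/' }
FIRST(X X f) = { '/' }
ε ∉ FIRST(X X f), so FOLLOW(X) is not added.
PREDICT(X → X X f) = { '/' }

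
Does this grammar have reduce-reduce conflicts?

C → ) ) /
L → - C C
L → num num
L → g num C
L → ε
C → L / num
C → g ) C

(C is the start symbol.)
Augment with C' → C and build the canonical LR(0) collection (I0 = CLOSURE({[C' → . C]}), then GOTO on every symbol after a dot until no new states appear). It has 18 states:
  I0: { [C → . ) ) /], [C → . L / num], [C → . g ) C], [C' → . C], [L → . - C C], [L → . g num C], [L → . num num], [L → .] }  — shift, reduce
  I1: { [C → ) . ) /] }  — shift
  I2: { [C → . ) ) /], [C → . L / num], [C → . g ) C], [L → - . C C], [L → . - C C], [L → . g num C], [L → . num num], [L → .] }  — shift, reduce
  I3: { [C' → C .] }  — accept
  I4: { [C → L . / num] }  — shift
  I5: { [C → g . ) C], [L → g . num C] }  — shift
  I6: { [L → num . num] }  — shift
  I7: { [L → num num .] }  — reduce
  I8: { [C → . ) ) /], [C → . L / num], [C → . g ) C], [C → g ) . C], [L → . - C C], [L → . g num C], [L → . num num], [L → .] }  — shift, reduce
  I9: { [C → . ) ) /], [C → . L / num], [C → . g ) C], [L → . - C C], [L → . g num C], [L → . num num], [L → .], [L → g num . C] }  — shift, reduce
  I10: { [L → g num C .] }  — reduce
  I11: { [C → g ) C .] }  — reduce
  I12: { [C → L / . num] }  — shift
  I13: { [C → L / num .] }  — reduce
  I14: { [C → . ) ) /], [C → . L / num], [C → . g ) C], [L → - C . C], [L → . - C C], [L → . g num C], [L → . num num], [L → .] }  — shift, reduce
  I15: { [L → - C C .] }  — reduce
  I16: { [C → ) ) . /] }  — shift
  I17: { [C → ) ) / .] }  — reduce

No state contains more than one complete item.

Answer: No reduce-reduce conflicts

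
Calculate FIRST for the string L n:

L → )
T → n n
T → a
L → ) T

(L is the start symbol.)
{ ')' }

FIRST sets of the non-terminals involved (from the grammar, by fixed-point iteration):
  FIRST(L) = { ')' }

To compute FIRST(L n), process the symbols left to right:
Symbol L is a non-terminal. Add FIRST(L) \ {ε} = { ')' }
L is not nullable (ε ∉ FIRST(L)), so stop here.
FIRST(L n) = { ')' }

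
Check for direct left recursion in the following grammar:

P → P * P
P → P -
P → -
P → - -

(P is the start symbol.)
Yes, P is left-recursive

Direct left recursion occurs when N → N α for some non-terminal N (the right-hand side begins with the left-hand side itself).

P → P * P: LEFT RECURSIVE (starts with P)
P → P -: LEFT RECURSIVE (starts with P)
P → -: starts with '-'
P → - -: starts with '-'

The grammar has direct left recursion on: P.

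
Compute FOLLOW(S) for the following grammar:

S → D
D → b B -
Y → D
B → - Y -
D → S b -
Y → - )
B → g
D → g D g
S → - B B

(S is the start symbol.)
To compute FOLLOW(S), find every occurrence of S on a right-hand side N → α S β: add FIRST(β) \ {ε}, and if β is empty or nullable also add FOLLOW(N). Iterate to a fixed point.

S is the start symbol, so $ ∈ FOLLOW(S).
In D → S b -: S is followed by b '-', add FIRST(b '-') \ {ε} = { 'b' }

Taking the union: FOLLOW(S) = { $, 'b' }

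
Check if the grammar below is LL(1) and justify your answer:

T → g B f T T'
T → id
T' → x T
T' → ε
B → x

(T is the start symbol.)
Relevant sets:
  FOLLOW(T') = { $, 'x' }

For T:
  PREDICT(T → g B f T T') = { 'g' }
  PREDICT(T → id) = { 'id' }
For T':
  PREDICT(T' → x T) = { 'x' }
  PREDICT(T' → ε) = { $, 'x' }
B has a single production, so nothing to check there.

Conflict found: Predict set conflict for T': { 'x' }
The grammar is NOT LL(1).

Answer: No. Predict set conflict for T': { 'x' }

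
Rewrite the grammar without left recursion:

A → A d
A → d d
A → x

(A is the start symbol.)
A → d d A'
A → x A'
A' → d A'
A' → ε

A is directly left-recursive. The standard transformation for
  A → A α₁ | ... | A α_m | β₁ | ... | β_n
is
  A  → β₁ A' | ... | β_n A'
  A' → α₁ A' | ... | α_m A' | ε

A → d d becomes A → d d A'
A → x becomes A → x A'
A → A d becomes A' → d A'
Add A' → ε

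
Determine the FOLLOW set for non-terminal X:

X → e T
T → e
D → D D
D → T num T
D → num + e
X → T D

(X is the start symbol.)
{ $ }

X is the start symbol, so $ ∈ FOLLOW(X).
X does not occur on any right-hand side.

Taking the union: FOLLOW(X) = { $ }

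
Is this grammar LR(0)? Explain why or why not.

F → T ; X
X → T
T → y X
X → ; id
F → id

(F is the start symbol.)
Yes, the grammar is LR(0)

Augment with F' → F and build the canonical LR(0) collection (I0 = CLOSURE({[F' → . F]}), then GOTO on every symbol after a dot until no new states appear). It has 11 states:
  I0: { [F → . T ; X], [F → . id], [F' → . F], [T → . y X] }  — shift
  I1: { [F' → F .] }  — accept
  I2: { [F → T . ; X] }  — shift
  I3: { [F → id .] }  — reduce
  I4: { [T → . y X], [T → y . X], [X → . ; id], [X → . T] }  — shift
  I5: { [X → ; . id] }  — shift
  I6: { [X → T .] }  — reduce
  I7: { [T → y X .] }  — reduce
  I8: { [X → ; id .] }  — reduce
  I9: { [F → T ; . X], [T → . y X], [X → . ; id], [X → . T] }  — shift
  I10: { [F → T ; X .] }  — reduce

Every state is either a pure shift/goto state or contains exactly one complete item and nothing to shift — no conflicts. The grammar is LR(0).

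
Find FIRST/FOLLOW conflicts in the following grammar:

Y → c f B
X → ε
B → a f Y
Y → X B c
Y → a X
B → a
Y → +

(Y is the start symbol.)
No FIRST/FOLLOW conflicts.

Nullable non-terminals: X.
X has a nullable alternative but only one production, so nothing to check.

B, Y have no nullable alternative, so no FIRST/FOLLOW check is needed there.

No FIRST/FOLLOW conflicts found.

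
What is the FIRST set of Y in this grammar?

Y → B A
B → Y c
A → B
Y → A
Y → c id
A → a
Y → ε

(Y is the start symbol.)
To compute FIRST(Y), examine every production with Y on the left-hand side, reading each right-hand side left to right until a non-nullable symbol is reached.

FIRST sets of the other non-terminals involved (by the same procedure, iterated to a fixed point):
  FIRST(B) = { 'a', 'c' }
  FIRST(A) = { 'a', 'c' }

From Y → B A:
  - B is a non-terminal: add FIRST(B) \ {ε} = { 'a', 'c' }
    B is not nullable, so stop
From Y → A:
  - A is a non-terminal: add FIRST(A) \ {ε} = { 'a', 'c' }
    A is not nullable, so stop
From Y → c id:
  - c is a terminal: add 'c' and stop
From Y → ε:
  - ε-production, so ε ∈ FIRST(Y)

Collecting: FIRST(Y) = { 'a', 'c', ε }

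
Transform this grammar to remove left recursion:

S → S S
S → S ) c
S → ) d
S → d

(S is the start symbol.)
S → ) d S'
S → d S'
S' → S S'
S' → ) c S'
S' → ε

S is directly left-recursive. The standard transformation for
  A → A α₁ | ... | A α_m | β₁ | ... | β_n
is
  A  → β₁ A' | ... | β_n A'
  A' → α₁ A' | ... | α_m A' | ε

S → ) d becomes S → ) d S'
S → d becomes S → d S'
S → S S becomes S' → S S'
S → S ) c becomes S' → ) c S'
Add S' → ε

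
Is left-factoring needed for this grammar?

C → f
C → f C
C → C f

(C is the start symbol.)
Left-factoring is needed when two productions for the same non-terminal
share a common prefix on the right-hand side.

Productions for C:
  C → f
  C → f C
  C → C f

Found common prefix 'f' in productions for C

Answer: Yes, C has productions with common prefix 'f'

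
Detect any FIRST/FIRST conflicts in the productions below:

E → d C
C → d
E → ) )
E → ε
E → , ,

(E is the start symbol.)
A FIRST/FIRST conflict occurs when two productions N → α and N → β for the same non-terminal have FIRST(α) ∩ FIRST(β) ≠ ∅ (with ε ∈ FIRST of a nullable right-hand side, so two nullable alternatives also conflict).

Productions for E:
  E → d C: FIRST = { 'd' }
  E → ) ): FIRST = { ')' }
  E → ε: FIRST = { ε }
  E → , ,: FIRST = { ',' }
C has only one production, so no FIRST/FIRST conflict is possible there.

All alternatives of each non-terminal have pairwise disjoint FIRST sets.

Answer: No FIRST/FIRST conflicts.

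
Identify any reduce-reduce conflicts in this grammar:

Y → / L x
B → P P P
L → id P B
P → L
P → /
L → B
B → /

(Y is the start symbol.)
Augment with Y' → Y and build the canonical LR(0) collection (I0 = CLOSURE({[Y' → . Y]}), then GOTO on every symbol after a dot until no new states appear). It has 14 states:
  I0: { [Y → . / L x], [Y' → . Y] }  — shift
  I1: { [B → . /], [B → . P P P], [L → . B], [L → . id P B], [P → . /], [P → . L], [Y → / . L x] }  — shift
  I2: { [Y' → Y .] }  — accept
  I3: { [B → / .], [P → / .] }  — 2 reduces
  I4: { [L → B .] }  — reduce
  I5: { [P → L .], [Y → / L . x] }  — shift, reduce
  I6: { [B → . /], [B → . P P P], [B → P . P P], [L → . B], [L → . id P B], [P → . /], [P → . L] }  — shift
  I7: { [B → . /], [B → . P P P], [L → . B], [L → . id P B], [L → id . P B], [P → . /], [P → . L] }  — shift
  I8: { [P → L .] }  — reduce
  I9: { [B → . /], [B → . P P P], [B → P . P P], [L → . B], [L → . id P B], [L → id P . B], [P → . /], [P → . L] }  — shift
  I10: { [L → B .], [L → id P B .] }  — 2 reduces
  I11: { [B → . /], [B → . P P P], [B → P . P P], [B → P P . P], [L → . B], [L → . id P B], [P → . /], [P → . L] }  — shift
  I12: { [B → . /], [B → . P P P], [B → P . P P], [B → P P . P], [B → P P P .], [L → . B], [L → . id P B], [P → . /], [P → . L] }  — shift, reduce
  I13: { [Y → / L x .] }  — reduce

I3 contains complete items [B → / .], [P → / .] — reduce-reduce conflict.
I10 contains complete items [L → B .], [L → id P B .] — reduce-reduce conflict.

Answer: Yes — I3: [B → / .] vs [P → / .]; I10: [L → B .] vs [L → id P B .]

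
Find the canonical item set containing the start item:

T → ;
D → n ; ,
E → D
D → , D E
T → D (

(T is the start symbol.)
First, augment the grammar with T' → T
I₀ = CLOSURE({ [T' → . T] }):
  [T' → . T] has the dot before T: add [T → . ;], [T → . D (]
  [T → . D (] has the dot before D: add [D → . n ; ,], [D → . , D E]
No further items can be added.

I₀ = { [D → . , D E], [D → . n ; ,], [T → . ;], [T → . D (], [T' → . T] }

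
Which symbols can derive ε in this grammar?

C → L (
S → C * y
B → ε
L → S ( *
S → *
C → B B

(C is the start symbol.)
ε-productions: B → ε
So B is immediately nullable.
C → B B: every symbol on the right is nullable, so C is nullable too.
No further non-terminal can be added: every production for the remaining non-terminals contains a terminal or a non-nullable non-terminal.
Nullable = { 'B', 'C' }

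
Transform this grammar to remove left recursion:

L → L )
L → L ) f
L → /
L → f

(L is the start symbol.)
L is directly left-recursive. The standard transformation for
  A → A α₁ | ... | A α_m | β₁ | ... | β_n
is
  A  → β₁ A' | ... | β_n A'
  A' → α₁ A' | ... | α_m A' | ε

L → / becomes L → / L'
L → f becomes L → f L'
L → L ) becomes L' → ) L'
L → L ) f becomes L' → ) f L'
Add L' → ε

Resulting grammar:
L → / L'
L → f L'
L' → ) L'
L' → ) f L'
L' → ε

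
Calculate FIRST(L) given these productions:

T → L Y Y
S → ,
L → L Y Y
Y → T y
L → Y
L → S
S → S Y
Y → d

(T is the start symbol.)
To compute FIRST(L), examine every production with L on the left-hand side, reading each right-hand side left to right until a non-nullable symbol is reached.

FIRST sets of the other non-terminals involved (by the same procedure, iterated to a fixed point):
  FIRST(Y) = { ',', 'd' }
  FIRST(S) = { ',' }

From L → L Y Y:
  - L is the symbol being defined: contributes nothing new
    L is not nullable, so stop
From L → Y:
  - Y is a non-terminal: add FIRST(Y) \ {ε} = { ',', 'd' }
    Y is not nullable, so stop
From L → S:
  - S is a non-terminal: add FIRST(S) \ {ε} = { ',' }
    S is not nullable, so stop

Collecting: FIRST(L) = { ',', 'd' }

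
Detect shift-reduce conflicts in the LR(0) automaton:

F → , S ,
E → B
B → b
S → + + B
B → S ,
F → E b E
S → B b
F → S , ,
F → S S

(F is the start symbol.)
A shift-reduce conflict occurs when an LR(0) state has both:
  - a complete (reduce) item [A → α .] (dot at the end), and
  - a shift item [B → β . c γ] (dot before a terminal).

Augment with F' → F and build the canonical LR(0) collection (I0 = CLOSURE({[F' → . F]}), then GOTO on every symbol after a dot until no new states appear). It has 21 states:
  I0: { [B → . S ,], [B → . b], [E → . B], [F → . , S ,], [F → . E b E], [F → . S , ,], [F → . S S], [F' → . F], [S → . + + B], [S → . B b] }  — shift
  I1: { [S → + . + B] }  — shift
  I2: { [B → . S ,], [B → . b], [F → , . S ,], [S → . + + B], [S → . B b] }  — shift
  I3: { [E → B .], [S → B . b] }  — shift, reduce
  I4: { [F → E . b E] }  — shift
  I5: { [F' → F .] }  — accept
  I6: { [B → . S ,], [B → . b], [B → S . ,], [F → S . , ,], [F → S . S], [S → . + + B], [S → . B b] }  — shift
  I7: { [B → b .] }  — reduce
  I8: { [B → S , .], [F → S , . ,] }  — shift, reduce
  I9: { [S → B . b] }  — shift
  I10: { [B → S . ,], [F → S S .] }  — shift, reduce
  I11: { [B → S , .] }  — reduce
  I12: { [S → B b .] }  — reduce
  I13: { [F → S , , .] }  — reduce
  I14: { [B → . S ,], [B → . b], [E → . B], [F → E b . E], [S → . + + B], [S → . B b] }  — shift
  I15: { [F → E b E .] }  — reduce
  I16: { [B → S . ,] }  — shift
  I17: { [B → S . ,], [F → , S . ,] }  — shift
  I18: { [B → S , .], [F → , S , .] }  — 2 reduces
  I19: { [B → . S ,], [B → . b], [S → + + . B], [S → . + + B], [S → . B b] }  — shift
  I20: { [S → + + B .], [S → B . b] }  — shift, reduce

I3 contains reduce item [E → B .] and shift item [S → B . b] — shift-reduce conflict.
I8 contains reduce item [B → S , .] and shift item [F → S , . ,] — shift-reduce conflict.
I10 contains reduce item [F → S S .] and shift item [B → S . ,] — shift-reduce conflict.
I20 contains reduce item [S → + + B .] and shift item [S → B . b] — shift-reduce conflict.

Answer: Yes — I3: [E → B .] vs [S → B . b]; I8: [B → S , .] vs [F → S , . ,]; I10: [F → S S .] vs [B → S . ,]; I20: [S → + + B .] vs [S → B . b]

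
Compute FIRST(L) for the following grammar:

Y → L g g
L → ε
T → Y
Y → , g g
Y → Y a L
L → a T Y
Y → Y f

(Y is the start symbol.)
From L → ε:
  - ε-production, so ε ∈ FIRST(L)
From L → a T Y:
  - a is a terminal: add 'a' and stop

Collecting: FIRST(L) = { 'a', ε }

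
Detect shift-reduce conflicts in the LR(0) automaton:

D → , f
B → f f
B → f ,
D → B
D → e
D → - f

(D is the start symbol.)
No shift-reduce conflicts

Augment with D' → D and build the canonical LR(0) collection (I0 = CLOSURE({[D' → . D]}), then GOTO on every symbol after a dot until no new states appear). It has 11 states:
  I0: { [B → . f ,], [B → . f f], [D → . , f], [D → . - f], [D → . B], [D → . e], [D' → . D] }  — shift
  I1: { [D → , . f] }  — shift
  I2: { [D → - . f] }  — shift
  I3: { [D → B .] }  — reduce
  I4: { [D' → D .] }  — accept
  I5: { [D → e .] }  — reduce
  I6: { [B → f . ,], [B → f . f] }  — shift
  I7: { [B → f , .] }  — reduce
  I8: { [B → f f .] }  — reduce
  I9: { [D → - f .] }  — reduce
  I10: { [D → , f .] }  — reduce

No state contains both a complete item and a shift item.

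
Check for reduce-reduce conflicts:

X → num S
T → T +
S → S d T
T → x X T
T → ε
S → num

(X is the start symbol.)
No reduce-reduce conflicts

A reduce-reduce conflict occurs when an LR(0) state has two complete items [A → α .] and [B → β .] — both call for a reduction, and with no lookahead the parser cannot choose between them.

Augment with X' → X and build the canonical LR(0) collection (I0 = CLOSURE({[X' → . X]}), then GOTO on every symbol after a dot until no new states appear). It has 11 states:
  I0: { [X → . num S], [X' → . X] }  — shift
  I1: { [X' → X .] }  — accept
  I2: { [S → . S d T], [S → . num], [X → num . S] }  — shift
  I3: { [S → S . d T], [X → num S .] }  — shift, reduce
  I4: { [S → num .] }  — reduce
  I5: { [S → S d . T], [T → . T +], [T → . x X T], [T → .] }  — shift, reduce
  I6: { [S → S d T .], [T → T . +] }  — shift, reduce
  I7: { [T → x . X T], [X → . num S] }  — shift
  I8: { [T → . T +], [T → . x X T], [T → .], [T → x X . T] }  — shift, reduce
  I9: { [T → T . +], [T → x X T .] }  — shift, reduce
  I10: { [T → T + .] }  — reduce

No state contains more than one complete item.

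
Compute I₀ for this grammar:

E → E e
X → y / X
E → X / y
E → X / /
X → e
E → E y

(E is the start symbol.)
{ [E → . E e], [E → . E y], [E → . X / /], [E → . X / y], [E' → . E], [X → . e], [X → . y / X] }

First, augment the grammar with E' → E
I₀ = CLOSURE({ [E' → . E] }):
  [E' → . E] has the dot before E: add [E → . E e], [E → . X / y], [E → . X / /], [E → . E y]
  [E → . X / y] has the dot before X: add [X → . y / X], [X → . e]
No further items can be added.

I₀ = { [E → . E e], [E → . E y], [E → . X / /], [E → . X / y], [E' → . E], [X → . e], [X → . y / X] }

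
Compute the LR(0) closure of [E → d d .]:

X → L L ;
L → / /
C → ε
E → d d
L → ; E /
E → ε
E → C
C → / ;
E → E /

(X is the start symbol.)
{ [E → d d .] }

Start with: [E → d d .]
The dot is at the end, so nothing is added.

CLOSURE = { [E → d d .] }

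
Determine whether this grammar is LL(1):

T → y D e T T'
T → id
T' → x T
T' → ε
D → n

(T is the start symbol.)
No. Predict set conflict for T': { 'x' }

Relevant sets:
  FOLLOW(T') = { $, 'x' }

For T:
  PREDICT(T → y D e T T') = { 'y' }
  PREDICT(T → id) = { 'id' }
For T':
  PREDICT(T' → x T) = { 'x' }
  PREDICT(T' → ε) = { $, 'x' }
D has a single production, so nothing to check there.

Conflict found: Predict set conflict for T': { 'x' }
The grammar is NOT LL(1).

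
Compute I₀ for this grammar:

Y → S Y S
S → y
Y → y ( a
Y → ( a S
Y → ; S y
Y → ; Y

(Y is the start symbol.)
First, augment the grammar with Y' → Y
I₀ = CLOSURE({ [Y' → . Y] }):
  [Y' → . Y] has the dot before Y: add [Y → . S Y S], [Y → . y ( a], [Y → . ( a S], [Y → . ; S y], [Y → . ; Y]
  [Y → . S Y S] has the dot before S: add [S → . y]
No further items can be added.

I₀ = { [S → . y], [Y → . ( a S], [Y → . ; S y], [Y → . ; Y], [Y → . S Y S], [Y → . y ( a], [Y' → . Y] }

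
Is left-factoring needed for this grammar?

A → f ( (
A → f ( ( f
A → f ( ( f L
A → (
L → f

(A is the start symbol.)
Left-factoring is needed when two productions for the same non-terminal
share a common prefix on the right-hand side.

Productions for A:
  A → f ( (
  A → f ( ( f
  A → f ( ( f L
  A → (

Found common prefix 'f ( (' in productions for A

Answer: Yes, A has productions with common prefix 'f ( ('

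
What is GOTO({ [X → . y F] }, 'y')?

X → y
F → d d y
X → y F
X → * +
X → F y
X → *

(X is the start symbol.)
GOTO(I, 'y') = CLOSURE({ [A → αX.β] : [A → α.Xβ] ∈ I, X = 'y' })

Items with dot before 'y', with the dot advanced:
  [X → . y F] → [X → y . F]
Closure of the advanced items:
  [X → y . F] has the dot before F: add [F → . d d y]

GOTO = { [F → . d d y], [X → y . F] }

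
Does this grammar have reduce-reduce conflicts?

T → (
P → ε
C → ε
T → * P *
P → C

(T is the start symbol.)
Yes — I2: [C → .] vs [P → .]

A reduce-reduce conflict occurs when an LR(0) state has two complete items [A → α .] and [B → β .] — both call for a reduction, and with no lookahead the parser cannot choose between them.

Augment with T' → T and build the canonical LR(0) collection (I0 = CLOSURE({[T' → . T]}), then GOTO on every symbol after a dot until no new states appear). It has 7 states:
  I0: { [T → . (], [T → . * P *], [T' → . T] }  — shift
  I1: { [T → ( .] }  — reduce
  I2: { [C → .], [P → . C], [P → .], [T → * . P *] }  — 2 reduces
  I3: { [T' → T .] }  — accept
  I4: { [P → C .] }  — reduce
  I5: { [T → * P . *] }  — shift
  I6: { [T → * P * .] }  — reduce

I2 contains complete items [C → .], [P → .] — reduce-reduce conflict.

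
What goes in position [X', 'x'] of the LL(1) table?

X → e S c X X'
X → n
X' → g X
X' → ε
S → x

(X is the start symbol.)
Empty (error entry)

To find M[X', 'x'], we find productions for X' where 'x' is in the predict set (PREDICT(N → α) = (FIRST(α) \ {ε}) ∪ (FOLLOW(N) if α ⇒* ε)).

Relevant sets:
  FOLLOW(X') = { $, 'g' }

X' → g X: PREDICT = { 'g' }
X' → ε: PREDICT = { $, 'g' }

M[X', 'x'] is empty (no production applies)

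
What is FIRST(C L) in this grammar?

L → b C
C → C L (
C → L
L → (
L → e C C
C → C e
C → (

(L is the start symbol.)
FIRST sets of the non-terminals involved (from the grammar, by fixed-point iteration):
  FIRST(C) = { '(', 'b', 'e' }

To compute FIRST(C L), process the symbols left to right:
Symbol C is a non-terminal. Add FIRST(C) \ {ε} = { '(', 'b', 'e' }
C is not nullable (ε ∉ FIRST(C)), so stop here.
FIRST(C L) = { '(', 'b', 'e' }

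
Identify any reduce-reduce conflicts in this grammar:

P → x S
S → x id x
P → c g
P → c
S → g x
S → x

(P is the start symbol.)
No reduce-reduce conflicts

A reduce-reduce conflict occurs when an LR(0) state has two complete items [A → α .] and [B → β .] — both call for a reduction, and with no lookahead the parser cannot choose between them.

Augment with P' → P and build the canonical LR(0) collection (I0 = CLOSURE({[P' → . P]}), then GOTO on every symbol after a dot until no new states appear). It has 11 states:
  I0: { [P → . c g], [P → . c], [P → . x S], [P' → . P] }  — shift
  I1: { [P' → P .] }  — accept
  I2: { [P → c . g], [P → c .] }  — shift, reduce
  I3: { [P → x . S], [S → . g x], [S → . x id x], [S → . x] }  — shift
  I4: { [P → x S .] }  — reduce
  I5: { [S → g . x] }  — shift
  I6: { [S → x . id x], [S → x .] }  — shift, reduce
  I7: { [S → x id . x] }  — shift
  I8: { [S → x id x .] }  — reduce
  I9: { [S → g x .] }  — reduce
  I10: { [P → c g .] }  — reduce

No state contains more than one complete item.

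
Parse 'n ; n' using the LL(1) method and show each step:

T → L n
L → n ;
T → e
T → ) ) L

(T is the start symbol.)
LL(1) parsing maintains a stack (initially the start symbol over $) and the input. At each step: if the stack top is a terminal, match it against the current input token; if it is a non-terminal N, replace it with the RHS of M[N, lookahead] (the unique production whose predict set contains the lookahead).

Stack is shown with the top on the left.

Stack    Input    Action
------------------------
T $      n ; n $  output T → L n
L n $    n ; n $  output L → n ;
n ; n $  n ; n $  match 'n'
; n $    ; n $    match ';'
n $      n $      match 'n'
$        $        accept

The string is accepted.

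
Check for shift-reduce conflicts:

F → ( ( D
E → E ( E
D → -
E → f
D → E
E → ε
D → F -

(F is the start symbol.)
A shift-reduce conflict occurs when an LR(0) state has both:
  - a complete (reduce) item [A → α .] (dot at the end), and
  - a shift item [B → β . c γ] (dot before a terminal).

Augment with F' → F and build the canonical LR(0) collection (I0 = CLOSURE({[F' → . F]}), then GOTO on every symbol after a dot until no new states appear). It has 12 states:
  I0: { [F → . ( ( D], [F' → . F] }  — shift
  I1: { [F → ( . ( D] }  — shift
  I2: { [F' → F .] }  — accept
  I3: { [D → . -], [D → . E], [D → . F -], [E → . E ( E], [E → . f], [E → .], [F → ( ( . D], [F → . ( ( D] }  — shift, reduce
  I4: { [D → - .] }  — reduce
  I5: { [F → ( ( D .] }  — reduce
  I6: { [D → E .], [E → E . ( E] }  — shift, reduce
  I7: { [D → F . -] }  — shift
  I8: { [E → f .] }  — reduce
  I9: { [D → F - .] }  — reduce
  I10: { [E → . E ( E], [E → . f], [E → .], [E → E ( . E] }  — shift, reduce
  I11: { [E → E ( E .], [E → E . ( E] }  — shift, reduce

I3 contains reduce item [E → .] and shift items [D → . -], [E → . f], [F → . ( ( D] — shift-reduce conflict.
I6 contains reduce item [D → E .] and shift item [E → E . ( E] — shift-reduce conflict.
I10 contains reduce item [E → .] and shift item [E → . f] — shift-reduce conflict.
I11 contains reduce item [E → E ( E .] and shift item [E → E . ( E] — shift-reduce conflict.

Answer: Yes — I3: [E → .] vs [D → . -]; I6: [D → E .] vs [E → E . ( E]; I10: [E → .] vs [E → . f]; I11: [E → E ( E .] vs [E → E . ( E]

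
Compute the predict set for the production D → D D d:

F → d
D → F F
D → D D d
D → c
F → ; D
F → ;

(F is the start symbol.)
{ ';', 'c', 'd' }

PREDICT(D → D D d) = (FIRST(RHS) \ {ε}) ∪ (FOLLOW(D) if ε ∈ FIRST(RHS), i.e. RHS ⇒* ε)
FIRST(D) = { ';', 'c', 'd' }
FIRST(D D d) = { ';', 'c', 'd' }
ε ∉ FIRST(D D d), so FOLLOW(D) is not added.
PREDICT(D → D D d) = { ';', 'c', 'd' }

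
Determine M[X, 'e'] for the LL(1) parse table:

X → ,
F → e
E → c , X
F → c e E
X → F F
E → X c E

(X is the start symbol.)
To find M[X, 'e'], we find productions for X where 'e' is in the predict set (PREDICT(N → α) = (FIRST(α) \ {ε}) ∪ (FOLLOW(N) if α ⇒* ε)).

Relevant sets:
  FIRST(F) = { 'c', 'e' }

X → ,: PREDICT = { ',' }
X → F F: PREDICT = { 'c', 'e' }
  'e' is in predict set, so this production goes in M[X, 'e']

M[X, 'e'] = X → F F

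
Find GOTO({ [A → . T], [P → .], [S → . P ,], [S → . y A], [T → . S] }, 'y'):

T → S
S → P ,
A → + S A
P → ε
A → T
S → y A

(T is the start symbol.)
{ [A → . + S A], [A → . T], [P → .], [S → . P ,], [S → . y A], [S → y . A], [T → . S] }

GOTO(I, 'y') = CLOSURE({ [A → αX.β] : [A → α.Xβ] ∈ I, X = 'y' })

Items with dot before 'y', with the dot advanced:
  [S → . y A] → [S → y . A]
Closure of the advanced items:
  [S → y . A] has the dot before A: add [A → . + S A], [A → . T]
  [A → . T] has the dot before T: add [T → . S]
  [T → . S] has the dot before S: add [S → . P ,], [S → . y A]
  [S → . P ,] has the dot before P: add [P → .]

GOTO = { [A → . + S A], [A → . T], [P → .], [S → . P ,], [S → . y A], [S → y . A], [T → . S] }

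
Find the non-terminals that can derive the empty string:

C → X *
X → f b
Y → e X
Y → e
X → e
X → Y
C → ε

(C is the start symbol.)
A non-terminal is nullable if it can derive ε (the empty string): either it has an ε-production, or it has a production whose right-hand side consists entirely of nullable non-terminals.

ε-productions: C → ε
So C is immediately nullable.
No further non-terminal can be added: every production for the remaining non-terminals contains a terminal or a non-nullable non-terminal.
Nullable = { 'C' }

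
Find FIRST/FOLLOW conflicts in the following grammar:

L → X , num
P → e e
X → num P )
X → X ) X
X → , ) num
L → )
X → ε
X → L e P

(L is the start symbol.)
Yes. X → X ')' X with FOLLOW(X) on { ')', ',' }; X → ',' ')' num with FOLLOW(X) on { ',' }; X → L e P with FOLLOW(X) on { ')', ',' }

A FIRST/FOLLOW conflict occurs when a non-terminal N has a nullable alternative N → β (β ⇒* ε) and another alternative N → α with FIRST(α) ∩ FOLLOW(N) ≠ ∅: on such a lookahead the parser cannot decide between expanding α and letting N vanish via β.

Nullable non-terminals: X.
FIRST sets used below: FIRST(X) = { ')', ',', 'num', ε }, FIRST(L) = { ')', ',', 'num' }

X: nullable alternative(s) X → ε; FOLLOW(X) = { ')', ',' }
  X → num P ): FIRST \ {ε} = { 'num' } — disjoint from FOLLOW(X)
  X → X ) X: FIRST \ {ε} = { ')', ',', 'num' } — overlaps FOLLOW(X) on { ')', ',' }: CONFLICT
  X → , ) num: FIRST \ {ε} = { ',' } — overlaps FOLLOW(X) on { ',' }: CONFLICT
  X → ε: FIRST \ {ε} = { } — this is the only nullable alternative, skip
  X → L e P: FIRST \ {ε} = { ')', ',', 'num' } — overlaps FOLLOW(X) on { ')', ',' }: CONFLICT

L, P have no nullable alternative, so no FIRST/FOLLOW check is needed there.

So the grammar has 3 FIRST/FOLLOW conflicts (marked CONFLICT above).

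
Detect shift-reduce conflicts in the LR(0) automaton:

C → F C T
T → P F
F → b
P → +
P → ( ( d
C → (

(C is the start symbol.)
No shift-reduce conflicts

A shift-reduce conflict occurs when an LR(0) state has both:
  - a complete (reduce) item [A → α .] (dot at the end), and
  - a shift item [B → β . c γ] (dot before a terminal).

Augment with C' → C and build the canonical LR(0) collection (I0 = CLOSURE({[C' → . C]}), then GOTO on every symbol after a dot until no new states appear). It has 13 states:
  I0: { [C → . (], [C → . F C T], [C' → . C], [F → . b] }  — shift
  I1: { [C → ( .] }  — reduce
  I2: { [C' → C .] }  — accept
  I3: { [C → . (], [C → . F C T], [C → F . C T], [F → . b] }  — shift
  I4: { [F → b .] }  — reduce
  I5: { [C → F C . T], [P → . ( ( d], [P → . +], [T → . P F] }  — shift
  I6: { [P → ( . ( d] }  — shift
  I7: { [P → + .] }  — reduce
  I8: { [F → . b], [T → P . F] }  — shift
  I9: { [C → F C T .] }  — reduce
  I10: { [T → P F .] }  — reduce
  I11: { [P → ( ( . d] }  — shift
  I12: { [P → ( ( d .] }  — reduce

No state contains both a complete item and a shift item.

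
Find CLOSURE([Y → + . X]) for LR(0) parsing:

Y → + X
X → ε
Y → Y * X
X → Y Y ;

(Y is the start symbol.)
To compute CLOSURE, for each item [A → α.Bβ] where B is a non-terminal, add [B → .γ] for all productions B → γ; repeat for the newly added items until nothing changes.

Start with: [Y → + . X]
  [Y → + . X] has the dot before X: add [X → .], [X → . Y Y ;]
  [X → . Y Y ;] has the dot before Y: add [Y → . + X], [Y → . Y * X]
No further items can be added.

CLOSURE = { [X → . Y Y ;], [X → .], [Y → + . X], [Y → . + X], [Y → . Y * X] }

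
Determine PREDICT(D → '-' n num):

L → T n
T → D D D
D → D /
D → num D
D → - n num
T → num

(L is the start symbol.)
{ '-' }

PREDICT(D → '-' n num) = (FIRST(RHS) \ {ε}) ∪ (FOLLOW(D) if ε ∈ FIRST(RHS), i.e. RHS ⇒* ε)
FIRST('-' n num) = { '-' }
ε ∉ FIRST('-' n num), so FOLLOW(D) is not added.
PREDICT(D → '-' n num) = { '-' }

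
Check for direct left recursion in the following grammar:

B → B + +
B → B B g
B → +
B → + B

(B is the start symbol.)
B → B + +: LEFT RECURSIVE (starts with B)
B → B B g: LEFT RECURSIVE (starts with B)
B → +: starts with '+'
B → + B: starts with '+'

The grammar has direct left recursion on: B.

Answer: Yes, B is left-recursive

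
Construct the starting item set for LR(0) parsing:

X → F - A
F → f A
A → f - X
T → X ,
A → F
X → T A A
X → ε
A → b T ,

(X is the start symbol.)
First, augment the grammar with X' → X
I₀ = CLOSURE({ [X' → . X] }):
  [X' → . X] has the dot before X: add [X → . F - A], [X → . T A A], [X → .]
  [X → . F - A] has the dot before F: add [F → . f A]
  [X → . T A A] has the dot before T: add [T → . X ,]
No further items can be added.

I₀ = { [F → . f A], [T → . X ,], [X → . F - A], [X → . T A A], [X → .], [X' → . X] }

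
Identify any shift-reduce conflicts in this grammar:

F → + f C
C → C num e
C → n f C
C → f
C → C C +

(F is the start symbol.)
Augment with F' → F and build the canonical LR(0) collection (I0 = CLOSURE({[F' → . F]}), then GOTO on every symbol after a dot until no new states appear). It has 13 states:
  I0: { [F → . + f C], [F' → . F] }  — shift
  I1: { [F → + . f C] }  — shift
  I2: { [F' → F .] }  — accept
  I3: { [C → . C C +], [C → . C num e], [C → . f], [C → . n f C], [F → + f . C] }  — shift
  I4: { [C → . C C +], [C → . C num e], [C → . f], [C → . n f C], [C → C . C +], [C → C . num e], [F → + f C .] }  — shift, reduce
  I5: { [C → f .] }  — reduce
  I6: { [C → n . f C] }  — shift
  I7: { [C → . C C +], [C → . C num e], [C → . f], [C → . n f C], [C → n f . C] }  — shift
  I8: { [C → . C C +], [C → . C num e], [C → . f], [C → . n f C], [C → C . C +], [C → C . num e], [C → n f C .] }  — shift, reduce
  I9: { [C → . C C +], [C → . C num e], [C → . f], [C → . n f C], [C → C . C +], [C → C . num e], [C → C C . +] }  — shift
  I10: { [C → C num . e] }  — shift
  I11: { [C → C num e .] }  — reduce
  I12: { [C → C C + .] }  — reduce

I4 contains reduce item [F → + f C .] and shift items [C → C . num e], [C → . f], [C → . n f C] — shift-reduce conflict.
I8 contains reduce item [C → n f C .] and shift items [C → C . num e], [C → . f], [C → . n f C] — shift-reduce conflict.

Answer: Yes — I4: [F → + f C .] vs [C → C . num e]; I8: [C → n f C .] vs [C → C . num e]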